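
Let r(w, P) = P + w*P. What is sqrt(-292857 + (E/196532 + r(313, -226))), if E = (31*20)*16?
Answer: 11*I*sqrt(7258533699949)/49133 ≈ 603.18*I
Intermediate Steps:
E = 9920 (E = 620*16 = 9920)
r(w, P) = P + P*w
sqrt(-292857 + (E/196532 + r(313, -226))) = sqrt(-292857 + (9920/196532 - 226*(1 + 313))) = sqrt(-292857 + (9920*(1/196532) - 226*314)) = sqrt(-292857 + (2480/49133 - 70964)) = sqrt(-292857 - 3486671732/49133) = sqrt(-17875614713/49133) = 11*I*sqrt(7258533699949)/49133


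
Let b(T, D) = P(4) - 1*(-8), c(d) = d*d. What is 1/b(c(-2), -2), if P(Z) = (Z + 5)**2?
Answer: 1/89 ≈ 0.011236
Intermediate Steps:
P(Z) = (5 + Z)**2
c(d) = d**2
b(T, D) = 89 (b(T, D) = (5 + 4)**2 - 1*(-8) = 9**2 + 8 = 81 + 8 = 89)
1/b(c(-2), -2) = 1/89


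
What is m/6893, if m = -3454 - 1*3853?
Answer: -7307/6893 ≈ -1.0601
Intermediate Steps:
m = -7307 (m = -3454 - 3853 = -7307)
m/6893 = -7307/6893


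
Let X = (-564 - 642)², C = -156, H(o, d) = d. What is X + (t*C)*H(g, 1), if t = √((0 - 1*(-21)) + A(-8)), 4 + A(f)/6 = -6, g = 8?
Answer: 1454436 - 156*I*√39 ≈ 1.4544e+6 - 974.22*I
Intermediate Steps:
A(f) = -60 (A(f) = -24 + 6*(-6) = -24 - 36 = -60)
t = I*√39 (t = √((0 - 1*(-21)) - 60) = √((0 + 21) - 60) = √(21 - 60) = √(-39) = I*√39 ≈ 6.245*I)
X = 1454436 (X = (-1206)² = 1454436)
X + (t*C)*H(g, 1) = 1454436 + ((I*√39)*(-156))*1 = 1454436 - 156*I*√39*1 = 1454436 - 156*I*√39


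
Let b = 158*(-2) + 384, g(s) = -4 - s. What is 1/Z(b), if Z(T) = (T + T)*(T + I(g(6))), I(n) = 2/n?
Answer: 5/46104 ≈ 0.00010845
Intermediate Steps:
b = 68 (b = -316 + 384 = 68)
Z(T) = 2*T*(-⅕ + T) (Z(T) = (T + T)*(T + 2/(-4 - 1*6)) = (2*T)*(T + 2/(-4 - 6)) = (2*T)*(T + 2/(-10)) = (2*T)*(T + 2*(-⅒)) = (2*T)*(T - ⅕) = (2*T)*(-⅕ + T) = 2*T*(-⅕ + T))
1/Z(b) = 1/((⅖)*68*(-1 + 5*68)) = 1/((⅖)*68*(-1 + 340)) = 1/((⅖)*68*339) = 1/(46104/5) = 5/46104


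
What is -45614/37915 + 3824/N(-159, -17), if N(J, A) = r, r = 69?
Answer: 141839594/2616135 ≈ 54.217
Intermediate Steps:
N(J, A) = 69
-45614/37915 + 3824/N(-159, -17) = -45614/37915 + 3824/69 = 141839594/2616135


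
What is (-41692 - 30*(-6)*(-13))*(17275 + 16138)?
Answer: -1471241216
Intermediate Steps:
(-41692 - 30*(-6)*(-13))*(17275 + 16138) = (-41692 + 180*(-13))*33413 = (-41692 - 2340)*33413 = -44032*33413 = -1471241216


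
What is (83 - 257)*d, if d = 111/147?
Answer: -6438/49 ≈ -131.39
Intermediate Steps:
d = 37/49 (d = 111*(1/147) = 37/49 ≈ 0.75510)
(83 - 257)*d = (83 - 257)*(37/49) = -174*37/49 = -6438/49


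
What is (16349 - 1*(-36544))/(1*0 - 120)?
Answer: -17631/40 ≈ -440.77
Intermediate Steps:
(16349 - 1*(-36544))/(1*0 - 120) = (16349 + 36544)/(0 - 120) = 52893/(-120) = 52893*(-1/120) = -17631/40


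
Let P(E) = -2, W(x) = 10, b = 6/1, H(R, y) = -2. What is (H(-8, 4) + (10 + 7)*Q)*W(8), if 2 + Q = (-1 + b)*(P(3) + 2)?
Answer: -360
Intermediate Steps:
b = 6 (b = 6*1 = 6)
Q = -2 (Q = -2 + (-1 + 6)*(-2 + 2) = -2 + 5*0 = -2 + 0 = -2)
(H(-8, 4) + (10 + 7)*Q)*W(8) = (-2 + (10 + 7)*(-2))*10 = (-2 + 17*(-2))*10 = (-2 - 34)*10 = -36*10 = -360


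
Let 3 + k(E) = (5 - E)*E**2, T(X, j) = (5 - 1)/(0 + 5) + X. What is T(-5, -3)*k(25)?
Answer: 262563/5 ≈ 52513.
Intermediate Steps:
T(X, j) = 4/5 + X
k(E) = -3 + E**2*(5 - E) (k(E) = -3 + (5 - E)*E**2 = -3 + E**2*(5 - E))
T(-5, -3)*k(25) = (4/5 - 5)*(-3 - 1*25**3 + 5*25**2) = -21*(-3 - 1*15625 + 5*625)/5 = -21*(-3 - 15625 + 3125)/5 = -21/5*(-12503) = 262563/5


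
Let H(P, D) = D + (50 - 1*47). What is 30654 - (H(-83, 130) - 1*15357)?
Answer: 45878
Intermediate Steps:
H(P, D) = 3 + D (H(P, D) = D + (50 - 47) = D + 3 = 3 + D)
30654 - (H(-83, 130) - 1*15357) = 30654 - ((3 + 130) - 1*15357) = 30654 - (133 - 15357) = 30654 - 1*(-15224) = 30654 + 15224 = 45878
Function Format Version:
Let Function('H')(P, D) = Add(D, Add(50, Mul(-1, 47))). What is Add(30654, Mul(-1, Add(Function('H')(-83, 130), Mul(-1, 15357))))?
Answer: 45878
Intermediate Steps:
Function('H')(P, D) = Add(3, D) (Function('H')(P, D) = Add(D, Add(50, -47)) = Add(D, 3) = Add(3, D))
Add(30654, Mul(-1, Add(Function('H')(-83, 130), Mul(-1, 15357)))) = Add(30654, Mul(-1, Add(Add(3, 130), Mul(-1, 15357)))) = Add(30654, Mul(-1, Add(133, -15357))) = Add(30654, Mul(-1, -15224)) = Add(30654, 15224) = 45878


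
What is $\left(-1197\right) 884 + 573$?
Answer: $-1057575$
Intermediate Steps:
$\left(-1197\right) 884 + 573 = -1058148 + 573 = -1057575$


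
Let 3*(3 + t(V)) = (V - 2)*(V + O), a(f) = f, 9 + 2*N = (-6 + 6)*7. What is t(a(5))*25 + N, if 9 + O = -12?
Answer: -959/2 ≈ -479.50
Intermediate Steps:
O = -21 (O = -9 - 12 = -21)
N = -9/2 (N = -9/2 + ((-6 + 6)*7)/2 = -9/2 + (0*7)/2 = -9/2 + (1/2)*0 = -9/2 + 0 = -9/2 ≈ -4.5000)
t(V) = -3 + (-21 + V)*(-2 + V)/3 (t(V) = -3 + ((V - 2)*(V - 21))/3 = -3 + ((-2 + V)*(-21 + V))/3 = -3 + ((-21 + V)*(-2 + V))/3 = -3 + (-21 + V)*(-2 + V)/3)
t(a(5))*25 + N = (11 - 23/3*5 + (1/3)*5**2)*25 - 9/2 = (11 - 115/3 + (1/3)*25)*25 - 9/2 = (11 - 115/3 + 25/3)*25 - 9/2 = -19*25 - 9/2 = -475 - 9/2 = -959/2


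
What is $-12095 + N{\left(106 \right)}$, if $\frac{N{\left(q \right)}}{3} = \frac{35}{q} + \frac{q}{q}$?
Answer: $- \frac{1281647}{106} \approx -12091.0$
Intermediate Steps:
$N{\left(q \right)} = 3 + \frac{105}{q}$ ($N{\left(q \right)} = 3 \left(\frac{35}{q} + \frac{q}{q}\right) = 3 \left(\frac{35}{q} + 1\right) = 3 \left(1 + \frac{35}{q}\right) = 3 + \frac{105}{q}$)
$-12095 + N{\left(106 \right)} = -12095 + \left(3 + \frac{105}{106}\right) = -12095 + \frac{423}{106} = - \frac{1281647}{106}$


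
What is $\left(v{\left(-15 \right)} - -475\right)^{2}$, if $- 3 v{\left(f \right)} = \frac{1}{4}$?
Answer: $\frac{32478601}{144} \approx 2.2555 \cdot 10^{5}$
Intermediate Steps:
$v{\left(f \right)} = - \frac{1}{12}$ ($v{\left(f \right)} = - \frac{1}{3 \cdot 4} = \left(- \frac{1}{3}\right) \frac{1}{4} = - \frac{1}{12}$)
$\left(v{\left(-15 \right)} - -475\right)^{2} = \left(- \frac{1}{12} - -475\right)^{2} = \left(- \frac{1}{12} + 475\right)^{2} = \left(\frac{5699}{12}\right)^{2} = \frac{32478601}{144}$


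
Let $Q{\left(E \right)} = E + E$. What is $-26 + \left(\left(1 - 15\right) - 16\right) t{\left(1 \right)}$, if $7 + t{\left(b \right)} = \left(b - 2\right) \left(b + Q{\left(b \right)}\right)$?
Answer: $274$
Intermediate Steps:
$Q{\left(E \right)} = 2 E$
$t{\left(b \right)} = -7 + 3 b \left(-2 + b\right)$ ($t{\left(b \right)} = -7 + \left(b - 2\right) \left(b + 2 b\right) = -7 + \left(-2 + b\right) 3 b = -7 + 3 b \left(-2 + b\right)$)
$-26 + \left(\left(1 - 15\right) - 16\right) t{\left(1 \right)} = -26 + \left(\left(1 - 15\right) - 16\right) \left(-7 - 6 + 3 \cdot 1^{2}\right) = -26 + \left(-14 - 16\right) \left(-7 - 6 + 3 \cdot 1\right) = -26 - 30 \left(-7 - 6 + 3\right) = -26 - -300 = -26 + 300 = 274$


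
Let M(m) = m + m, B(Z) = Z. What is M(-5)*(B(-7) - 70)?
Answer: 770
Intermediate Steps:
M(m) = 2*m
M(-5)*(B(-7) - 70) = (2*(-5))*(-7 - 70) = -10*(-77) = 770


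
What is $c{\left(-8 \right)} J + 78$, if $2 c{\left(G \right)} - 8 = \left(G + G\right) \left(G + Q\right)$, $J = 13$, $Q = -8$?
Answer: $1794$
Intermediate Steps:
$c{\left(G \right)} = 4 + G \left(-8 + G\right)$ ($c{\left(G \right)} = 4 + \frac{\left(G + G\right) \left(G - 8\right)}{2} = 4 + \frac{2 G \left(-8 + G\right)}{2} = 4 + G \left(-8 + G\right)$)
$c{\left(-8 \right)} J + 78 = \left(4 + \left(-8\right)^{2} - -64\right) 13 + 78 = \left(4 + 64 + 64\right) 13 + 78 = 132 \cdot 13 + 78 = 1716 + 78 = 1794$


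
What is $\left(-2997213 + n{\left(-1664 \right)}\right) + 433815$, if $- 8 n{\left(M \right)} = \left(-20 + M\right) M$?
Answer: $-2913670$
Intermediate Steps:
$n{\left(M \right)} = - \frac{M \left(-20 + M\right)}{8}$ ($n{\left(M \right)} = - \frac{\left(-20 + M\right) M}{8} = - \frac{M \left(-20 + M\right)}{8}$)
$\left(-2997213 + n{\left(-1664 \right)}\right) + 433815 = \left(-2997213 + \frac{1}{8} \left(-1664\right) \left(20 - -1664\right)\right) + 433815 = \left(-2997213 + \frac{1}{8} \left(-1664\right) \left(20 + 1664\right)\right) + 433815 = \left(-2997213 + \frac{1}{8} \left(-1664\right) 1684\right) + 433815 = \left(-2997213 - 350272\right) + 433815 = -3347485 + 433815 = -2913670$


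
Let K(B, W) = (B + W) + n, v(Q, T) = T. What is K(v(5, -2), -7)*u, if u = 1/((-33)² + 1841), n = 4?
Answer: -1/586 ≈ -0.0017065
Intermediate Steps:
K(B, W) = 4 + B + W (K(B, W) = (B + W) + 4 = 4 + B + W)
u = 1/2930 (u = 1/(1089 + 1841) = 1/2930 ≈ 0.00034130)
K(v(5, -2), -7)*u = (4 - 2 - 7)*(1/2930) = -5*1/2930 = -1/586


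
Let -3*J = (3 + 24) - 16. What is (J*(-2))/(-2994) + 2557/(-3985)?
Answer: -11527322/17896635 ≈ -0.64411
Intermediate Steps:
J = -11/3 (J = -((3 + 24) - 16)/3 = -(27 - 16)/3 = -⅓*11 = -11/3 ≈ -3.6667)
(J*(-2))/(-2994) + 2557/(-3985) = -11/3*(-2)/(-2994) + 2557/(-3985) = (22/3)*(-1/2994) + 2557*(-1/3985) = -11/4491 - 2557/3985 = -11527322/17896635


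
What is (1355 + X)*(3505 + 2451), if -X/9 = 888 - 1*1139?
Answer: 21524984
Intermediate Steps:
X = 2259 (X = -9*(888 - 1*1139) = -9*(888 - 1139) = -9*(-251) = 2259)
(1355 + X)*(3505 + 2451) = (1355 + 2259)*(3505 + 2451) = 3614*5956 = 21524984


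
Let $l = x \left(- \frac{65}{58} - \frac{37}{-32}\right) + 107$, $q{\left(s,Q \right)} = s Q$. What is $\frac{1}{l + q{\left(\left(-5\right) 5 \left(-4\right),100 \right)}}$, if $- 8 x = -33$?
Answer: $\frac{7424}{75035457} \approx 9.894 \cdot 10^{-5}$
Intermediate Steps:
$q{\left(s,Q \right)} = Q s$
$x = \frac{33}{8}$ ($x = \left(- \frac{1}{8}\right) \left(-33\right) = \frac{33}{8} \approx 4.125$)
$l = \frac{795457}{7424}$ ($l = \frac{33 \left(- \frac{65}{58} - \frac{37}{-32}\right)}{8} + 107 = \frac{33 \left(\left(-65\right) \frac{1}{58} - - \frac{37}{32}\right)}{8} + 107 = \frac{33 \left(- \frac{65}{58} + \frac{37}{32}\right)}{8} + 107 = \frac{33}{8} \cdot \frac{33}{928} + 107 = \frac{1089}{7424} + 107 = \frac{795457}{7424} \approx 107.15$)
$\frac{1}{l + q{\left(\left(-5\right) 5 \left(-4\right),100 \right)}} = \frac{1}{\frac{795457}{7424} + 100 \left(-5\right) 5 \left(-4\right)} = \frac{1}{\frac{795457}{7424} + 100 \left(\left(-25\right) \left(-4\right)\right)} = \frac{1}{\frac{795457}{7424} + 100 \cdot 100} = \frac{1}{\frac{795457}{7424} + 10000} = \frac{1}{\frac{75035457}{7424}} = \frac{7424}{75035457}$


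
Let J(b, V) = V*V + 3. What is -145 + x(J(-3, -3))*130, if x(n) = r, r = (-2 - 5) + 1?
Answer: -925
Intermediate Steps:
J(b, V) = 3 + V² (J(b, V) = V² + 3 = 3 + V²)
r = -6 (r = -7 + 1 = -6)
x(n) = -6
-145 + x(J(-3, -3))*130 = -145 - 6*130 = -145 - 780 = -925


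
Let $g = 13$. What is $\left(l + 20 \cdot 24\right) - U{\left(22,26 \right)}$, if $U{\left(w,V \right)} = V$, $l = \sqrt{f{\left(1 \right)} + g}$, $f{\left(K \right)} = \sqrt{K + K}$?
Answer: $454 + \sqrt{13 + \sqrt{2}} \approx 457.8$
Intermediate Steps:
$f{\left(K \right)} = \sqrt{2} \sqrt{K}$ ($f{\left(K \right)} = \sqrt{2 K} = \sqrt{2} \sqrt{K}$)
$l = \sqrt{13 + \sqrt{2}}$ ($l = \sqrt{\sqrt{2} \sqrt{1} + 13} = \sqrt{\sqrt{2} \cdot 1 + 13} = \sqrt{\sqrt{2} + 13} = \sqrt{13 + \sqrt{2}} \approx 3.7966$)
$\left(l + 20 \cdot 24\right) - U{\left(22,26 \right)} = \left(\sqrt{13 + \sqrt{2}} + 20 \cdot 24\right) - 26 = \left(\sqrt{13 + \sqrt{2}} + 480\right) - 26 = \left(480 + \sqrt{13 + \sqrt{2}}\right) - 26 = 454 + \sqrt{13 + \sqrt{2}}$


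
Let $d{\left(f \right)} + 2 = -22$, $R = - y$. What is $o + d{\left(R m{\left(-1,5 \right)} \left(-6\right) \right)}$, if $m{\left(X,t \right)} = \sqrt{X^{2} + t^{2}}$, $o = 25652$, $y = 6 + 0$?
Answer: $25628$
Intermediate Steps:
$y = 6$
$R = -6$ ($R = \left(-1\right) 6 = -6$)
$d{\left(f \right)} = -24$ ($d{\left(f \right)} = -2 - 22 = -24$)
$o + d{\left(R m{\left(-1,5 \right)} \left(-6\right) \right)} = 25652 - 24 = 25628$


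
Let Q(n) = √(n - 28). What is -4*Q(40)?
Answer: -8*√3 ≈ -13.856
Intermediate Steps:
Q(n) = √(-28 + n)
-4*Q(40) = -4*√(-28 + 40) = -8*√3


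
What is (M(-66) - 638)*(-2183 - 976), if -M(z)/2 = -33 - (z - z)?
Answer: 1806948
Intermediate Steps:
M(z) = 66 (M(z) = -2*(-33 - (z - z)) = -2*(-33 - 1*0) = -2*(-33 + 0) = -2*(-33) = 66)
(M(-66) - 638)*(-2183 - 976) = (66 - 638)*(-2183 - 976) = -572*(-3159) = 1806948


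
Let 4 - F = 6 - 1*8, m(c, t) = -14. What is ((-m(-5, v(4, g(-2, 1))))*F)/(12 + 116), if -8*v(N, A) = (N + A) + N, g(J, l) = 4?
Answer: 21/32 ≈ 0.65625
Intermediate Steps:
v(N, A) = -N/4 - A/8 (v(N, A) = -((N + A) + N)/8 = -((A + N) + N)/8 = -(A + 2*N)/8 = -N/4 - A/8)
F = 6 (F = 4 - (6 - 1*8) = 4 - (6 - 8) = 4 - 1*(-2) = 4 + 2 = 6)
((-m(-5, v(4, g(-2, 1))))*F)/(12 + 116) = (-1*(-14)*6)/(12 + 116) = (14*6)/128 = 84*(1/128) = 21/32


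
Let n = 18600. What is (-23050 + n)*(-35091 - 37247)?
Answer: 321904100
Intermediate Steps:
(-23050 + n)*(-35091 - 37247) = (-23050 + 18600)*(-35091 - 37247) = -4450*(-72338) = 321904100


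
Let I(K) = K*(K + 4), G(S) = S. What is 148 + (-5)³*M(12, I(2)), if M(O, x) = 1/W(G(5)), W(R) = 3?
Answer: 319/3 ≈ 106.33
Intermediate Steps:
I(K) = K*(4 + K)
M(O, x) = ⅓ (M(O, x) = 1/3 = ⅓)
148 + (-5)³*M(12, I(2)) = 148 + (-5)³*(⅓) = 148 - 125*⅓ = 148 - 125/3 = 319/3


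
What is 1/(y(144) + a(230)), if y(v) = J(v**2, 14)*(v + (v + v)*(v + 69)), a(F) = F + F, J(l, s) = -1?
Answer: -1/61028 ≈ -1.6386e-5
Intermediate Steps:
a(F) = 2*F
y(v) = -v - 2*v*(69 + v) (y(v) = -(v + (v + v)*(v + 69)) = -(v + (2*v)*(69 + v)) = -(v + 2*v*(69 + v)) = -v - 2*v*(69 + v))
1/(y(144) + a(230)) = 1/(-1*144*(139 + 2*144) + 2*230) = 1/(-1*144*(139 + 288) + 460) = 1/(-1*144*427 + 460) = 1/(-61488 + 460) = 1/(-61028) = -1/61028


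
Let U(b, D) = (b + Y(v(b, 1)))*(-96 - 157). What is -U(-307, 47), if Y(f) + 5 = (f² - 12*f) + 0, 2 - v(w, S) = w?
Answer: 23139633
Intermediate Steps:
v(w, S) = 2 - w
Y(f) = -5 + f² - 12*f (Y(f) = -5 + ((f² - 12*f) + 0) = -5 + (f² - 12*f) = -5 + f² - 12*f)
U(b, D) = 7337 - 3289*b - 253*(2 - b)² (U(b, D) = (b + (-5 + (2 - b)² - 12*(2 - b)))*(-96 - 157) = (b + (-5 + (2 - b)² + (-24 + 12*b)))*(-253) = (b + (-29 + (2 - b)² + 12*b))*(-253) = (-29 + (2 - b)² + 13*b)*(-253) = 7337 - 3289*b - 253*(2 - b)²)
-U(-307, 47) = -(6325 - 2277*(-307) - 253*(-307)²) = -(6325 + 699039 - 253*94249) = -(6325 + 699039 - 23844997) = -1*(-23139633) = 23139633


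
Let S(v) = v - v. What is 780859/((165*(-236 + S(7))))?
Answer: -780859/38940 ≈ -20.053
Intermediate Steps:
S(v) = 0
780859/((165*(-236 + S(7)))) = 780859/((165*(-236 + 0))) = 780859/((165*(-236))) = 780859/(-38940) = 780859*(-1/38940) = -780859/38940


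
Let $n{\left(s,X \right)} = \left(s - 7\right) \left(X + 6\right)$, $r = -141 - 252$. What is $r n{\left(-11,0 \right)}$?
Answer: $42444$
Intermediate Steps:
$r = -393$ ($r = -141 - 252 = -393$)
$n{\left(s,X \right)} = \left(-7 + s\right) \left(6 + X\right)$
$r n{\left(-11,0 \right)} = - 393 \left(-42 - 0 + 6 \left(-11\right) + 0 \left(-11\right)\right) = - 393 \left(-42 + 0 - 66 + 0\right) = \left(-393\right) \left(-108\right) = 42444$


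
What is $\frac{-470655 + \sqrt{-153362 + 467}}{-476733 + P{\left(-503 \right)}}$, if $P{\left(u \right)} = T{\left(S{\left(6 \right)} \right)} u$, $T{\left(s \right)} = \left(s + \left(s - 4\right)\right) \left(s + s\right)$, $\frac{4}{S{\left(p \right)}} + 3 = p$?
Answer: $\frac{4235895}{4274501} - \frac{9 i \sqrt{152895}}{4274501} \approx 0.99097 - 0.00082329 i$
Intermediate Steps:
$S{\left(p \right)} = \frac{4}{-3 + p}$
$T{\left(s \right)} = 2 s \left(-4 + 2 s\right)$ ($T{\left(s \right)} = \left(s + \left(-4 + s\right)\right) 2 s = \left(-4 + 2 s\right) 2 s = 2 s \left(-4 + 2 s\right)$)
$P{\left(u \right)} = - \frac{32 u}{9}$ ($P{\left(u \right)} = 4 \frac{4}{-3 + 6} \left(-2 + \frac{4}{-3 + 6}\right) u = 4 \cdot \frac{4}{3} \left(-2 + \frac{4}{3}\right) u = 4 \cdot \frac{4}{3} \left(- \frac{2}{3}\right) u = - \frac{32 u}{9}$)
$\frac{-470655 + \sqrt{-153362 + 467}}{-476733 + P{\left(-503 \right)}} = \frac{-470655 + \sqrt{-153362 + 467}}{-476733 - - \frac{16096}{9}} = \frac{-470655 + \sqrt{-152895}}{-476733 + \frac{16096}{9}} = \frac{-470655 + i \sqrt{152895}}{- \frac{4274501}{9}} = \left(-470655 + i \sqrt{152895}\right) \left(- \frac{9}{4274501}\right) = \frac{4235895}{4274501} - \frac{9 i \sqrt{152895}}{4274501}$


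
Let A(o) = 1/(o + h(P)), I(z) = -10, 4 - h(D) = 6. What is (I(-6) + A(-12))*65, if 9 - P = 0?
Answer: -9165/14 ≈ -654.64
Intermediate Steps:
P = 9 (P = 9 - 1*0 = 9 + 0 = 9)
h(D) = -2 (h(D) = 4 - 1*6 = 4 - 6 = -2)
A(o) = 1/(-2 + o) (A(o) = 1/(o - 2) = 1/(-2 + o))
(I(-6) + A(-12))*65 = (-10 + 1/(-2 - 12))*65 = (-10 + 1/(-14))*65 = (-10 - 1/14)*65 = -141/14*65 = -9165/14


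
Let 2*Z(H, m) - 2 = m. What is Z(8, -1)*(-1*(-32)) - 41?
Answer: -25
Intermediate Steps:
Z(H, m) = 1 + m/2
Z(8, -1)*(-1*(-32)) - 41 = (1 + (½)*(-1))*(-1*(-32)) - 41 = (1 - ½)*32 - 41 = (½)*32 - 41 = 16 - 41 = -25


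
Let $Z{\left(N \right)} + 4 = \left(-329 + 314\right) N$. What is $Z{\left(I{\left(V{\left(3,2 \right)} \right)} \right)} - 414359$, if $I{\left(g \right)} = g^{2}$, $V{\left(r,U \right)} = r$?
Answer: $-414498$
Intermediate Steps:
$Z{\left(N \right)} = -4 - 15 N$ ($Z{\left(N \right)} = -4 + \left(-329 + 314\right) N = -4 - 15 N$)
$Z{\left(I{\left(V{\left(3,2 \right)} \right)} \right)} - 414359 = \left(-4 - 15 \cdot 3^{2}\right) - 414359 = \left(-4 - 135\right) - 414359 = -139 - 414359 = -414498$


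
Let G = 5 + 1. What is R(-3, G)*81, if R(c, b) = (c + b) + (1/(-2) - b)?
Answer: -567/2 ≈ -283.50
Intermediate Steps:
G = 6
R(c, b) = -½ + c (R(c, b) = (b + c) + (-½ - b) = -½ + c)
R(-3, G)*81 = (-½ - 3)*81 = -7/2*81 = -567/2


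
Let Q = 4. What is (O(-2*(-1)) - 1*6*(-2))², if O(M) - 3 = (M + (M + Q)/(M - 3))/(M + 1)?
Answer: 1681/9 ≈ 186.78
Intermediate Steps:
O(M) = 3 + (M + (4 + M)/(-3 + M))/(1 + M) (O(M) = 3 + (M + (M + 4)/(M - 3))/(M + 1) = 3 + (M + (4 + M)/(-3 + M))/(1 + M))
(O(-2*(-1)) - 1*6*(-2))² = ((5 - 4*(-2*(-1))² + 8*(-2*(-1)))/(3 - (-2*(-1))² + 2*(-2*(-1))) - 1*6*(-2))² = ((5 - 4*2² + 8*2)/(3 - 1*2² + 2*2) - 6*(-2))² = ((5 - 4*4 + 16)/(3 - 1*4 + 4) + 12)² = ((5 - 16 + 16)/(3 - 4 + 4) + 12)² = (5/3 + 12)² = (41/3)² = 1681/9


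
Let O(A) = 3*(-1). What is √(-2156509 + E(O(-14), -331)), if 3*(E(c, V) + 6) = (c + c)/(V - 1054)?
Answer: 3*I*√459631220345/1385 ≈ 1468.5*I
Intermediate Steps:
O(A) = -3
E(c, V) = -6 + 2*c/(3*(-1054 + V)) (E(c, V) = -6 + ((c + c)/(V - 1054))/3 = -6 + ((2*c)/(-1054 + V))/3 = -6 + (2*c/(-1054 + V))/3 = -6 + 2*c/(3*(-1054 + V)))
√(-2156509 + E(O(-14), -331)) = √(-2156509 + 2*(9486 - 3 - 9*(-331))/(3*(-1054 - 331))) = √(-2156509 + (⅔)*(9486 - 3 + 2979)/(-1385)) = √(-2156509 + (⅔)*(-1/1385)*12462) = √(-2156509 - 8308/1385) = √(-2986773273/1385) = 3*I*√459631220345/1385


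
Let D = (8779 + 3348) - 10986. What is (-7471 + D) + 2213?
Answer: -4117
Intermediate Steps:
D = 1141 (D = 12127 - 10986 = 1141)
(-7471 + D) + 2213 = (-7471 + 1141) + 2213 = -6330 + 2213 = -4117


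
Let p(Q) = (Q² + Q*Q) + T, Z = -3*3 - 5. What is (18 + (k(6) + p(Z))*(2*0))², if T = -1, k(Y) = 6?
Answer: 324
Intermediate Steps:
Z = -14 (Z = -9 - 5 = -14)
p(Q) = -1 + 2*Q² (p(Q) = (Q² + Q*Q) - 1 = (Q² + Q²) - 1 = 2*Q² - 1 = -1 + 2*Q²)
(18 + (k(6) + p(Z))*(2*0))² = (18 + (6 + (-1 + 2*(-14)²))*(2*0))² = (18 + (6 + (-1 + 2*196))*0)² = (18 + (6 + (-1 + 392))*0)² = (18 + (6 + 391)*0)² = (18 + 397*0)² = (18 + 0)² = 18² = 324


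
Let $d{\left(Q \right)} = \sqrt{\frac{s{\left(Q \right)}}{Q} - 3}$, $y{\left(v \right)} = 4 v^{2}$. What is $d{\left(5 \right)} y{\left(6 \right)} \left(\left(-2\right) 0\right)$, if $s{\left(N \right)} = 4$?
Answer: $0$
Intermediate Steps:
$d{\left(Q \right)} = \sqrt{-3 + \frac{4}{Q}}$ ($d{\left(Q \right)} = \sqrt{\frac{4}{Q} - 3} = \sqrt{-3 + \frac{4}{Q}}$)
$d{\left(5 \right)} y{\left(6 \right)} \left(\left(-2\right) 0\right) = \sqrt{-3 + \frac{4}{5}} \cdot 4 \cdot 6^{2} \left(\left(-2\right) 0\right) = \sqrt{-3 + 4 \cdot \frac{1}{5}} \cdot 4 \cdot 36 \cdot 0 = \sqrt{-3 + \frac{4}{5}} \cdot 144 \cdot 0 = \sqrt{- \frac{11}{5}} \cdot 0 = \frac{i \sqrt{55}}{5} \cdot 0 = 0$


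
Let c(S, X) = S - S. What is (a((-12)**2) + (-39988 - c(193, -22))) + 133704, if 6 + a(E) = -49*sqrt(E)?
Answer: 93122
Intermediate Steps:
a(E) = -6 - 49*sqrt(E)
c(S, X) = 0
(a((-12)**2) + (-39988 - c(193, -22))) + 133704 = ((-6 - 49*sqrt((-12)**2)) + (-39988 - 1*0)) + 133704 = ((-6 - 49*sqrt(144)) + (-39988 + 0)) + 133704 = ((-6 - 49*12) - 39988) + 133704 = ((-6 - 588) - 39988) + 133704 = (-594 - 39988) + 133704 = -40582 + 133704 = 93122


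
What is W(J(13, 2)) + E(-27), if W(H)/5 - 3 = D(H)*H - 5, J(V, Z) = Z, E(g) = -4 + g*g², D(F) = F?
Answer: -19677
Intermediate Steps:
E(g) = -4 + g³
W(H) = -10 + 5*H² (W(H) = 15 + 5*(H*H - 5) = 15 + 5*(H² - 5) = 15 + 5*(-5 + H²) = 15 + (-25 + 5*H²) = -10 + 5*H²)
W(J(13, 2)) + E(-27) = (-10 + 5*2²) + (-4 + (-27)³) = (-10 + 5*4) + (-4 - 19683) = (-10 + 20) - 19687 = 10 - 19687 = -19677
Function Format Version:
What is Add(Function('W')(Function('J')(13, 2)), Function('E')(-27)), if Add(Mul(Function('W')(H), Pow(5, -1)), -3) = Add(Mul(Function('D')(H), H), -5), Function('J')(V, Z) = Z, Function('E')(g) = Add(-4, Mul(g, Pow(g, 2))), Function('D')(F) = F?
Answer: -19677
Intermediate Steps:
Function('E')(g) = Add(-4, Pow(g, 3))
Function('W')(H) = Add(-10, Mul(5, Pow(H, 2))) (Function('W')(H) = Add(15, Mul(5, Add(Mul(H, H), -5))) = Add(15, Mul(5, Add(Pow(H, 2), -5))) = Add(15, Mul(5, Add(-5, Pow(H, 2)))) = Add(15, Add(-25, Mul(5, Pow(H, 2)))) = Add(-10, Mul(5, Pow(H, 2))))
Add(Function('W')(Function('J')(13, 2)), Function('E')(-27)) = Add(Add(-10, Mul(5, Pow(2, 2))), Add(-4, Pow(-27, 3))) = Add(Add(-10, Mul(5, 4)), Add(-4, -19683)) = Add(Add(-10, 20), -19687) = Add(10, -19687) = -19677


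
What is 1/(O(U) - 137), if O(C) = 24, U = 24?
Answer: -1/113 ≈ -0.0088496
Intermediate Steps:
1/(O(U) - 137) = 1/(24 - 137) = 1/(-113) = -1/113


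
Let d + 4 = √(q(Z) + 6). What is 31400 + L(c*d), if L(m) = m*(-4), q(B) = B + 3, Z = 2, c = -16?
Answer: 31144 + 64*√11 ≈ 31356.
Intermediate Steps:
q(B) = 3 + B
d = -4 + √11 (d = -4 + √((3 + 2) + 6) = -4 + √(5 + 6) = -4 + √11 ≈ -0.68338)
L(m) = -4*m
31400 + L(c*d) = 31400 - (-64)*(-4 + √11) = 31400 - 4*(64 - 16*√11) = 31400 + (-256 + 64*√11) = 31144 + 64*√11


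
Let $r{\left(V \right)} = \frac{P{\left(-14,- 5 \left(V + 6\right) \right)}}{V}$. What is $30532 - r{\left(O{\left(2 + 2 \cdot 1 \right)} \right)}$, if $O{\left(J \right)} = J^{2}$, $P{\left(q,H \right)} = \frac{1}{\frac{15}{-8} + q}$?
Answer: $\frac{7755129}{254} \approx 30532.0$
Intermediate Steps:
$P{\left(q,H \right)} = \frac{1}{- \frac{15}{8} + q}$ ($P{\left(q,H \right)} = \frac{1}{15 \left(- \frac{1}{8}\right) + q} = \frac{1}{- \frac{15}{8} + q}$)
$r{\left(V \right)} = - \frac{8}{127 V}$ ($r{\left(V \right)} = \frac{8 \frac{1}{-15 + 8 \left(-14\right)}}{V} = \frac{8 \frac{1}{-15 - 112}}{V} = \frac{8 \frac{1}{-127}}{V} = \frac{8 \left(- \frac{1}{127}\right)}{V} = - \frac{8}{127 V}$)
$30532 - r{\left(O{\left(2 + 2 \cdot 1 \right)} \right)} = 30532 - - \frac{8}{127 \left(2 + 2 \cdot 1\right)^{2}} = 30532 - - \frac{8}{127 \left(2 + 2\right)^{2}} = 30532 - - \frac{8}{127 \cdot 4^{2}} = 30532 - - \frac{8}{127 \cdot 16} = 30532 - \left(- \frac{8}{127}\right) \frac{1}{16} = 30532 - - \frac{1}{254} = 30532 + \frac{1}{254} = \frac{7755129}{254}$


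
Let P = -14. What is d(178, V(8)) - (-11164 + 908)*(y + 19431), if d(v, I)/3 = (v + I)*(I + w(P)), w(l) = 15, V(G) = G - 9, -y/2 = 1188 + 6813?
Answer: 35175258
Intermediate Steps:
y = -16002 (y = -2*(1188 + 6813) = -2*8001 = -16002)
V(G) = -9 + G
d(v, I) = 3*(15 + I)*(I + v) (d(v, I) = 3*((v + I)*(I + 15)) = 3*((I + v)*(15 + I)) = 3*((15 + I)*(I + v)) = 3*(15 + I)*(I + v))
d(178, V(8)) - (-11164 + 908)*(y + 19431) = (3*(-9 + 8)² + 45*(-9 + 8) + 45*178 + 3*(-9 + 8)*178) - (-11164 + 908)*(-16002 + 19431) = (3*(-1)² + 45*(-1) + 8010 + 3*(-1)*178) - (-10256)*3429 = (3*1 - 45 + 8010 - 534) - 1*(-35167824) = (3 - 45 + 8010 - 534) + 35167824 = 7434 + 35167824 = 35175258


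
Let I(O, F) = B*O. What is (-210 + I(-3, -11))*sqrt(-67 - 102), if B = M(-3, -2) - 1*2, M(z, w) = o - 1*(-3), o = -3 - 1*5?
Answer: -2457*I ≈ -2457.0*I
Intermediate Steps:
o = -8 (o = -3 - 5 = -8)
M(z, w) = -5 (M(z, w) = -8 - 1*(-3) = -8 + 3 = -5)
B = -7 (B = -5 - 1*2 = -5 - 2 = -7)
I(O, F) = -7*O
(-210 + I(-3, -11))*sqrt(-67 - 102) = (-210 - 7*(-3))*sqrt(-67 - 102) = (-210 + 21)*sqrt(-169) = -2457*I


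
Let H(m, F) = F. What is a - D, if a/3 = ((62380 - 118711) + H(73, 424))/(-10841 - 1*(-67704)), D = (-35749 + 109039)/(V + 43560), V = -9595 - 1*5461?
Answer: -639157761/115773068 ≈ -5.5208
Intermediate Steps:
V = -15056 (V = -9595 - 5461 = -15056)
D = 5235/2036 (D = (-35749 + 109039)/(-15056 + 43560) = 73290/28504 = 73290*(1/28504) = 5235/2036 ≈ 2.5712)
a = -167721/56863 (a = 3*(((62380 - 118711) + 424)/(-10841 - 1*(-67704))) = 3*((-56331 + 424)/(-10841 + 67704)) = 3*(-55907/56863) = -167721/56863 ≈ -2.9496)
a - D = -167721/56863 - 1*5235/2036 = -167721/56863 - 5235/2036 = -639157761/115773068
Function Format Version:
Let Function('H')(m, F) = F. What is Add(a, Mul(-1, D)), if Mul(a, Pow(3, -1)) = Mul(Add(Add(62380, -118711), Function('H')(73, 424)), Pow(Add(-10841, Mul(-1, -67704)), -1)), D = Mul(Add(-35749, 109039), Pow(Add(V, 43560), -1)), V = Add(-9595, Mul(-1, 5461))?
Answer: Rational(-639157761, 115773068) ≈ -5.5208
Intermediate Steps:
V = -15056 (V = Add(-9595, -5461) = -15056)
D = Rational(5235, 2036) (D = Mul(Add(-35749, 109039), Pow(Add(-15056, 43560), -1)) = Mul(73290, Pow(28504, -1)) = Mul(73290, Rational(1, 28504)) = Rational(5235, 2036) ≈ 2.5712)
a = Rational(-167721, 56863) (a = Mul(3, Mul(Add(Add(62380, -118711), 424), Pow(Add(-10841, Mul(-1, -67704)), -1))) = Mul(3, Mul(Add(-56331, 424), Pow(Add(-10841, 67704), -1))) = Mul(3, Mul(-55907, Pow(56863, -1))) = Mul(3, Mul(-55907, Rational(1, 56863))) = Mul(3, Rational(-55907, 56863)) = Rational(-167721, 56863) ≈ -2.9496)
Add(a, Mul(-1, D)) = Add(Rational(-167721, 56863), Mul(-1, Rational(5235, 2036))) = Add(Rational(-167721, 56863), Rational(-5235, 2036)) = Rational(-639157761, 115773068)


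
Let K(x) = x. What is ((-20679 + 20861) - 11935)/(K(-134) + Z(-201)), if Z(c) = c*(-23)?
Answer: -11753/4489 ≈ -2.6182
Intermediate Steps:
Z(c) = -23*c
((-20679 + 20861) - 11935)/(K(-134) + Z(-201)) = ((-20679 + 20861) - 11935)/(-134 - 23*(-201)) = (182 - 11935)/(-134 + 4623) = -11753/4489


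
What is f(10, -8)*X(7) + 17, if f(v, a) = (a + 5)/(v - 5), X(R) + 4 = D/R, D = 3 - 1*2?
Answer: 676/35 ≈ 19.314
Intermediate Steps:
D = 1 (D = 3 - 2 = 1)
X(R) = -4 + 1/R
f(v, a) = (5 + a)/(-5 + v)
f(10, -8)*X(7) + 17 = ((5 - 8)/(-5 + 10))*(-4 + 1/7) + 17 = (-3/5)*(-4 + ⅐) + 17 = ((⅕)*(-3))*(-27/7) + 17 = -⅗*(-27/7) + 17 = 81/35 + 17 = 676/35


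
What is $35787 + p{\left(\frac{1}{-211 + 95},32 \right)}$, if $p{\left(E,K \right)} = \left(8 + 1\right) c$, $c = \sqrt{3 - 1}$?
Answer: $35787 + 9 \sqrt{2} \approx 35800.0$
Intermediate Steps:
$c = \sqrt{2} \approx 1.4142$
$p{\left(E,K \right)} = 9 \sqrt{2}$ ($p{\left(E,K \right)} = \left(8 + 1\right) \sqrt{2} = 9 \sqrt{2}$)
$35787 + p{\left(\frac{1}{-211 + 95},32 \right)} = 35787 + 9 \sqrt{2}$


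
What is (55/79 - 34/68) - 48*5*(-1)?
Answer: 37951/158 ≈ 240.20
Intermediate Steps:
(55/79 - 34/68) - 48*5*(-1) = (55*(1/79) - 34*1/68) - (-240) = (55/79 - ½) - 48*(-5) = 31/158 + 240 = 37951/158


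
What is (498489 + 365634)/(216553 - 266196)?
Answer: -864123/49643 ≈ -17.407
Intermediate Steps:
(498489 + 365634)/(216553 - 266196) = 864123/(-49643) = 864123*(-1/49643) = -864123/49643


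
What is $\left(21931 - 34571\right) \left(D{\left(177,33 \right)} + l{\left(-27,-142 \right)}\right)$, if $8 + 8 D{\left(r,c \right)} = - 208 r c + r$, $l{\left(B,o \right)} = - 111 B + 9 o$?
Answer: $1897591060$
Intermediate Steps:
$D{\left(r,c \right)} = -1 + \frac{r}{8} - 26 c r$ ($D{\left(r,c \right)} = -1 + \frac{- 208 r c + r}{8} = -1 + \frac{- 208 c r + r}{8} = -1 + \frac{r - 208 c r}{8} = -1 - \left(- \frac{r}{8} + 26 c r\right) = -1 + \frac{r}{8} - 26 c r$)
$\left(21931 - 34571\right) \left(D{\left(177,33 \right)} + l{\left(-27,-142 \right)}\right) = \left(21931 - 34571\right) \left(\left(-1 + \frac{1}{8} \cdot 177 - 858 \cdot 177\right) + \left(\left(-111\right) \left(-27\right) + 9 \left(-142\right)\right)\right) = - 12640 \left(\left(-1 + \frac{177}{8} - 151866\right) + \left(2997 - 1278\right)\right) = - 12640 \left(- \frac{1214759}{8} + 1719\right) = \left(-12640\right) \left(- \frac{1201007}{8}\right) = 1897591060$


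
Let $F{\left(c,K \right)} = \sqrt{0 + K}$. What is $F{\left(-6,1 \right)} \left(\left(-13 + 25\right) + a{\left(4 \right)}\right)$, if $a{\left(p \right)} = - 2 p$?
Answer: $4$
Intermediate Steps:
$F{\left(c,K \right)} = \sqrt{K}$
$F{\left(-6,1 \right)} \left(\left(-13 + 25\right) + a{\left(4 \right)}\right) = \sqrt{1} \left(\left(-13 + 25\right) - 8\right) = 1 \left(12 - 8\right) = 1 \cdot 4 = 4$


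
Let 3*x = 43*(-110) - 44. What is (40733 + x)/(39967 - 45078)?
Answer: -117425/15333 ≈ -7.6583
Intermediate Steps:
x = -4774/3 (x = (43*(-110) - 44)/3 = (-4730 - 44)/3 = (1/3)*(-4774) = -4774/3 ≈ -1591.3)
(40733 + x)/(39967 - 45078) = (40733 - 4774/3)/(39967 - 45078) = (117425/3)/(-5111) = (117425/3)*(-1/5111) = -117425/15333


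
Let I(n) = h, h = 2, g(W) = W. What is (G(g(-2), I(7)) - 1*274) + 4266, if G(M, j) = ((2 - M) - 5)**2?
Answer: 3993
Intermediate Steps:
I(n) = 2
G(M, j) = (-3 - M)**2
(G(g(-2), I(7)) - 1*274) + 4266 = ((3 - 2)**2 - 1*274) + 4266 = (1**2 - 274) + 4266 = (1 - 274) + 4266 = -273 + 4266 = 3993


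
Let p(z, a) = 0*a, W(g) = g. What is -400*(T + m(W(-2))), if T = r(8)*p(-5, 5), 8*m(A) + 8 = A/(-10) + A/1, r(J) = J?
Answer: 490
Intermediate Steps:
p(z, a) = 0
m(A) = -1 + 9*A/80 (m(A) = -1 + (A/(-10) + A/1)/8 = -1 + (A*(-⅒) + A*1)/8 = -1 + (-A/10 + A)/8 = -1 + (9*A/10)/8 = -1 + 9*A/80)
T = 0 (T = 8*0 = 0)
-400*(T + m(W(-2))) = -400*(0 + (-1 + (9/80)*(-2))) = -400*(0 + (-1 - 9/40)) = -400*(0 - 49/40) = -400*(-49/40) = 490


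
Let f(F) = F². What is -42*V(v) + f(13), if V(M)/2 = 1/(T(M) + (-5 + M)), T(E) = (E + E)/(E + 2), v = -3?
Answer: 211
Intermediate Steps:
T(E) = 2*E/(2 + E) (T(E) = (2*E)/(2 + E) = 2*E/(2 + E))
V(M) = 2/(-5 + M + 2*M/(2 + M)) (V(M) = 2/(2*M/(2 + M) + (-5 + M)) = 2/(-5 + M + 2*M/(2 + M)))
-42*V(v) + f(13) = -84*(2 - 3)/(-10 + (-3)² - 1*(-3)) + 13² = -84*(-1)/(-10 + 9 + 3) + 169 = -84*(-1)/2 + 169 = -42*(-1) + 169 = 42 + 169 = 211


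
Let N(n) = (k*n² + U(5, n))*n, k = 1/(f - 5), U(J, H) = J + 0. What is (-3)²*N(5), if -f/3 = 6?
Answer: 4050/23 ≈ 176.09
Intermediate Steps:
f = -18 (f = -3*6 = -18)
U(J, H) = J
k = -1/23 (k = 1/(-18 - 5) = 1/(-23) = -1/23 ≈ -0.043478)
N(n) = n*(5 - n²/23) (N(n) = (-n²/23 + 5)*n = (5 - n²/23)*n = n*(5 - n²/23))
(-3)²*N(5) = (-3)²*((1/23)*5*(115 - 1*5²)) = 9*((1/23)*5*(115 - 1*25)) = 9*((1/23)*5*(115 - 25)) = 9*((1/23)*5*90) = 9*(450/23) = 4050/23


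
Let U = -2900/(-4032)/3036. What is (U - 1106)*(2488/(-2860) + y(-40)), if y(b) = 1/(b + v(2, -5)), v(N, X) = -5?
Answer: 1494725789771/1514842560 ≈ 986.72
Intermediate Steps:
U = 725/3060288 (U = -2900*(-1/4032)*(1/3036) = (725/1008)*(1/3036) = 725/3060288 ≈ 0.00023691)
y(b) = 1/(-5 + b) (y(b) = 1/(b - 5) = 1/(-5 + b))
(U - 1106)*(2488/(-2860) + y(-40)) = (725/3060288 - 1106)*(2488/(-2860) + 1/(-5 - 40)) = -3384677803*(2488*(-1/2860) + 1/(-45))/3060288 = -3384677803*(-622/715 - 1/45)/3060288 = -3384677803/3060288*(-5741/6435) = 1494725789771/1514842560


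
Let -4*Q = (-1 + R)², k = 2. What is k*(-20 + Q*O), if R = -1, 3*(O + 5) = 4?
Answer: -98/3 ≈ -32.667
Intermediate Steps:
O = -11/3 (O = -5 + (⅓)*4 = -5 + 4/3 = -11/3 ≈ -3.6667)
Q = -1 (Q = -(-1 - 1)²/4 = -¼*(-2)² = -¼*4 = -1)
k*(-20 + Q*O) = 2*(-20 - 1*(-11/3)) = 2*(-20 + 11/3) = 2*(-49/3) = -98/3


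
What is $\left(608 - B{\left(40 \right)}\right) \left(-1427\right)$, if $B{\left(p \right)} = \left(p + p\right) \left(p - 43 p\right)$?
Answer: $-192656416$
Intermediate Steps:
$B{\left(p \right)} = - 84 p^{2}$ ($B{\left(p \right)} = 2 p \left(- 42 p\right) = - 84 p^{2}$)
$\left(608 - B{\left(40 \right)}\right) \left(-1427\right) = \left(608 - - 84 \cdot 40^{2}\right) \left(-1427\right) = \left(608 - \left(-84\right) 1600\right) \left(-1427\right) = \left(608 - -134400\right) \left(-1427\right) = \left(608 + 134400\right) \left(-1427\right) = 135008 \left(-1427\right) = -192656416$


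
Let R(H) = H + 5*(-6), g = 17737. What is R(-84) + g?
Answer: 17623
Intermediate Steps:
R(H) = -30 + H (R(H) = H - 30 = -30 + H)
R(-84) + g = (-30 - 84) + 17737 = -114 + 17737 = 17623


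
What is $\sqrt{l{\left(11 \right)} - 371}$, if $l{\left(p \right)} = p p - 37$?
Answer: $i \sqrt{287} \approx 16.941 i$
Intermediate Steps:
$l{\left(p \right)} = -37 + p^{2}$ ($l{\left(p \right)} = p^{2} - 37 = -37 + p^{2}$)
$\sqrt{l{\left(11 \right)} - 371} = \sqrt{\left(-37 + 11^{2}\right) - 371} = \sqrt{\left(-37 + 121\right) - 371} = \sqrt{84 - 371} = \sqrt{-287} = i \sqrt{287}$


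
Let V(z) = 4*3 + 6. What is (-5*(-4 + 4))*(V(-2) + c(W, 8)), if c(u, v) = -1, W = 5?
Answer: 0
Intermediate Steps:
V(z) = 18 (V(z) = 12 + 6 = 18)
(-5*(-4 + 4))*(V(-2) + c(W, 8)) = (-5*(-4 + 4))*(18 - 1) = -5*0*17 = 0*17 = 0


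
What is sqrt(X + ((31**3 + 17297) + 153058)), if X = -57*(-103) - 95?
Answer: sqrt(205922) ≈ 453.79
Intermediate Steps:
X = 5776 (X = 5871 - 95 = 5776)
sqrt(X + ((31**3 + 17297) + 153058)) = sqrt(5776 + ((31**3 + 17297) + 153058)) = sqrt(5776 + ((29791 + 17297) + 153058)) = sqrt(5776 + (47088 + 153058)) = sqrt(5776 + 200146) = sqrt(205922)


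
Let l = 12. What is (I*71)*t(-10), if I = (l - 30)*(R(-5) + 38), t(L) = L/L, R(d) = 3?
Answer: -52398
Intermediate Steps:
t(L) = 1
I = -738 (I = (12 - 30)*(3 + 38) = -18*41 = -738)
(I*71)*t(-10) = -738*71*1 = -52398*1 = -52398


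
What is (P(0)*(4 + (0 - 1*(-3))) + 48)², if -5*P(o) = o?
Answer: 2304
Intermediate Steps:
P(o) = -o/5
(P(0)*(4 + (0 - 1*(-3))) + 48)² = ((-⅕*0)*(4 + (0 - 1*(-3))) + 48)² = (0*(4 + (0 + 3)) + 48)² = (0*(4 + 3) + 48)² = (0*7 + 48)² = (0 + 48)² = 48² = 2304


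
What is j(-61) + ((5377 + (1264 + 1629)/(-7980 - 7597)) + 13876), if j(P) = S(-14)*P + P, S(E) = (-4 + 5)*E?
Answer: 312253649/15577 ≈ 20046.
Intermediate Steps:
S(E) = E (S(E) = 1*E = E)
j(P) = -13*P (j(P) = -14*P + P = -13*P)
j(-61) + ((5377 + (1264 + 1629)/(-7980 - 7597)) + 13876) = -13*(-61) + ((5377 + (1264 + 1629)/(-7980 - 7597)) + 13876) = 793 + ((5377 + 2893/(-15577)) + 13876) = 793 + ((5377 + 2893*(-1/15577)) + 13876) = 793 + ((5377 - 2893/15577) + 13876) = 793 + (83754636/15577 + 13876) = 793 + 299901088/15577 = 312253649/15577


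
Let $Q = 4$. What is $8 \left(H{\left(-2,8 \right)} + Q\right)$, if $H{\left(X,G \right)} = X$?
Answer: $16$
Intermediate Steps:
$8 \left(H{\left(-2,8 \right)} + Q\right) = 8 \left(-2 + 4\right) = 8 \cdot 2 = 16$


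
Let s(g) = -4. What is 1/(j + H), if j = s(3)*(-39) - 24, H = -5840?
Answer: -1/5708 ≈ -0.00017519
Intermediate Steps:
j = 132 (j = -4*(-39) - 24 = 156 - 24 = 132)
1/(j + H) = 1/(132 - 5840) = 1/(-5708) = -1/5708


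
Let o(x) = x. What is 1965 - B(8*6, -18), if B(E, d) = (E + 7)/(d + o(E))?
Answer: 11779/6 ≈ 1963.2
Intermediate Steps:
B(E, d) = (7 + E)/(E + d) (B(E, d) = (E + 7)/(d + E) = (7 + E)/(E + d))
1965 - B(8*6, -18) = 1965 - (7 + 8*6)/(8*6 - 18) = 1965 - (7 + 48)/(48 - 18) = 1965 - 55/30 = 1965 - 1*11/6 = 1965 - 11/6 = 11779/6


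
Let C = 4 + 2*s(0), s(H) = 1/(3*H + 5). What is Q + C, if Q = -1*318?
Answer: -1568/5 ≈ -313.60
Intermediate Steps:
s(H) = 1/(5 + 3*H)
Q = -318
C = 22/5 (C = 4 + 2/(5 + 3*0) = 4 + 2/(5 + 0) = 4 + 2/5 = 4 + 2*(⅕) = 4 + ⅖ = 22/5 ≈ 4.4000)
Q + C = -318 + 22/5 = -1568/5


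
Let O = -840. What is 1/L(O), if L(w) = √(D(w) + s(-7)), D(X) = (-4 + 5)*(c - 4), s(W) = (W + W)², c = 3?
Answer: √195/195 ≈ 0.071612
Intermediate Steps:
s(W) = 4*W² (s(W) = (2*W)² = 4*W²)
D(X) = -1 (D(X) = (-4 + 5)*(3 - 4) = 1*(-1) = -1)
L(w) = √195 (L(w) = √(-1 + 4*(-7)²) = √(-1 + 4*49) = √(-1 + 196) = √195)
1/L(O) = 1/(√195) = √195/195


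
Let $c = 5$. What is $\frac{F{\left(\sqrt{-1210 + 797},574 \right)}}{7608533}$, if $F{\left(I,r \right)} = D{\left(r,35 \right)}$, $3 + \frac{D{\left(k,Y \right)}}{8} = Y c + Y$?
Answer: $\frac{1656}{7608533} \approx 0.00021765$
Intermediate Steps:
$D{\left(k,Y \right)} = -24 + 48 Y$ ($D{\left(k,Y \right)} = -24 + 8 \left(Y 5 + Y\right) = -24 + 8 \left(5 Y + Y\right) = -24 + 8 \cdot 6 Y = -24 + 48 Y$)
$F{\left(I,r \right)} = 1656$ ($F{\left(I,r \right)} = -24 + 48 \cdot 35 = -24 + 1680 = 1656$)
$\frac{F{\left(\sqrt{-1210 + 797},574 \right)}}{7608533} = \frac{1656}{7608533}$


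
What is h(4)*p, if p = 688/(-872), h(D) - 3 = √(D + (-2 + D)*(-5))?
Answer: -258/109 - 86*I*√6/109 ≈ -2.367 - 1.9326*I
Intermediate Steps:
h(D) = 3 + √(10 - 4*D) (h(D) = 3 + √(D + (-2 + D)*(-5)) = 3 + √(D + (10 - 5*D)) = 3 + √(10 - 4*D))
p = -86/109 (p = 688*(-1/872) = -86/109 ≈ -0.78899)
h(4)*p = (3 + √(10 - 4*4))*(-86/109) = (3 + √(10 - 16))*(-86/109) = (3 + √(-6))*(-86/109) = (3 + I*√6)*(-86/109) = -258/109 - 86*I*√6/109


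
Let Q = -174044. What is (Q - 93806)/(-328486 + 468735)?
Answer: -267850/140249 ≈ -1.9098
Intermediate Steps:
(Q - 93806)/(-328486 + 468735) = (-174044 - 93806)/(-328486 + 468735) = -267850/140249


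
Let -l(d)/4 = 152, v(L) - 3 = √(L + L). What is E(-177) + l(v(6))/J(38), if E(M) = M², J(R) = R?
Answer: 31313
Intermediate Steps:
v(L) = 3 + √2*√L (v(L) = 3 + √(L + L) = 3 + √(2*L) = 3 + √2*√L)
l(d) = -608 (l(d) = -4*152 = -608)
E(-177) + l(v(6))/J(38) = (-177)² - 608/38 = 31329 - 608*1/38 = 31329 - 16 = 31313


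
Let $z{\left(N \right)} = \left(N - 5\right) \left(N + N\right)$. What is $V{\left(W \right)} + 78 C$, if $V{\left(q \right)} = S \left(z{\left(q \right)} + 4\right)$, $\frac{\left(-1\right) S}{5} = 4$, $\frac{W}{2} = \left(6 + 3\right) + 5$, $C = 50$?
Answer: $-21940$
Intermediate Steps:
$z{\left(N \right)} = 2 N \left(-5 + N\right)$ ($z{\left(N \right)} = \left(-5 + N\right) 2 N = 2 N \left(-5 + N\right)$)
$W = 28$ ($W = 2 \left(\left(6 + 3\right) + 5\right) = 2 \left(9 + 5\right) = 2 \cdot 14 = 28$)
$S = -20$ ($S = \left(-5\right) 4 = -20$)
$V{\left(q \right)} = -80 - 40 q \left(-5 + q\right)$ ($V{\left(q \right)} = - 20 \left(2 q \left(-5 + q\right) + 4\right) = - 20 \left(4 + 2 q \left(-5 + q\right)\right) = -80 - 40 q \left(-5 + q\right)$)
$V{\left(W \right)} + 78 C = \left(-80 - 1120 \left(-5 + 28\right)\right) + 78 \cdot 50 = \left(-80 - 1120 \cdot 23\right) + 3900 = \left(-80 - 25760\right) + 3900 = -25840 + 3900 = -21940$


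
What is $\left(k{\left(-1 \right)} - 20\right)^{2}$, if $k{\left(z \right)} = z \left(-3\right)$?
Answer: $289$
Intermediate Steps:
$k{\left(z \right)} = - 3 z$
$\left(k{\left(-1 \right)} - 20\right)^{2} = \left(\left(-3\right) \left(-1\right) - 20\right)^{2} = \left(3 - 20\right)^{2} = \left(-17\right)^{2} = 289$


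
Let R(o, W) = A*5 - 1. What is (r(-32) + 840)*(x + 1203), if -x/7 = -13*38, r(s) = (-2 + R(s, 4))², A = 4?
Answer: 5262269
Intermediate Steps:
R(o, W) = 19 (R(o, W) = 4*5 - 1 = 20 - 1 = 19)
r(s) = 289 (r(s) = (-2 + 19)² = 17² = 289)
x = 3458 (x = -(-91)*38 = -7*(-494) = 3458)
(r(-32) + 840)*(x + 1203) = (289 + 840)*(3458 + 1203) = 1129*4661 = 5262269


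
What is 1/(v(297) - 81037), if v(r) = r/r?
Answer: -1/81036 ≈ -1.2340e-5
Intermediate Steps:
v(r) = 1
1/(v(297) - 81037) = 1/(1 - 81037) = 1/(-81036) = -1/81036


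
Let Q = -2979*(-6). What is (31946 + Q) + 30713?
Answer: 80533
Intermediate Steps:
Q = 17874
(31946 + Q) + 30713 = (31946 + 17874) + 30713 = 49820 + 30713 = 80533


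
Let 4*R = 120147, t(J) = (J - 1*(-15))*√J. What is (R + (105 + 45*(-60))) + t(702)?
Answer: 109767/4 + 2151*√78 ≈ 46439.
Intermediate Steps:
t(J) = √J*(15 + J) (t(J) = (J + 15)*√J = (15 + J)*√J = √J*(15 + J))
R = 120147/4 (R = (¼)*120147 = 120147/4 ≈ 30037.)
(R + (105 + 45*(-60))) + t(702) = (120147/4 + (105 + 45*(-60))) + √702*(15 + 702) = (120147/4 + (105 - 2700)) + (3*√78)*717 = (120147/4 - 2595) + 2151*√78 = 109767/4 + 2151*√78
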